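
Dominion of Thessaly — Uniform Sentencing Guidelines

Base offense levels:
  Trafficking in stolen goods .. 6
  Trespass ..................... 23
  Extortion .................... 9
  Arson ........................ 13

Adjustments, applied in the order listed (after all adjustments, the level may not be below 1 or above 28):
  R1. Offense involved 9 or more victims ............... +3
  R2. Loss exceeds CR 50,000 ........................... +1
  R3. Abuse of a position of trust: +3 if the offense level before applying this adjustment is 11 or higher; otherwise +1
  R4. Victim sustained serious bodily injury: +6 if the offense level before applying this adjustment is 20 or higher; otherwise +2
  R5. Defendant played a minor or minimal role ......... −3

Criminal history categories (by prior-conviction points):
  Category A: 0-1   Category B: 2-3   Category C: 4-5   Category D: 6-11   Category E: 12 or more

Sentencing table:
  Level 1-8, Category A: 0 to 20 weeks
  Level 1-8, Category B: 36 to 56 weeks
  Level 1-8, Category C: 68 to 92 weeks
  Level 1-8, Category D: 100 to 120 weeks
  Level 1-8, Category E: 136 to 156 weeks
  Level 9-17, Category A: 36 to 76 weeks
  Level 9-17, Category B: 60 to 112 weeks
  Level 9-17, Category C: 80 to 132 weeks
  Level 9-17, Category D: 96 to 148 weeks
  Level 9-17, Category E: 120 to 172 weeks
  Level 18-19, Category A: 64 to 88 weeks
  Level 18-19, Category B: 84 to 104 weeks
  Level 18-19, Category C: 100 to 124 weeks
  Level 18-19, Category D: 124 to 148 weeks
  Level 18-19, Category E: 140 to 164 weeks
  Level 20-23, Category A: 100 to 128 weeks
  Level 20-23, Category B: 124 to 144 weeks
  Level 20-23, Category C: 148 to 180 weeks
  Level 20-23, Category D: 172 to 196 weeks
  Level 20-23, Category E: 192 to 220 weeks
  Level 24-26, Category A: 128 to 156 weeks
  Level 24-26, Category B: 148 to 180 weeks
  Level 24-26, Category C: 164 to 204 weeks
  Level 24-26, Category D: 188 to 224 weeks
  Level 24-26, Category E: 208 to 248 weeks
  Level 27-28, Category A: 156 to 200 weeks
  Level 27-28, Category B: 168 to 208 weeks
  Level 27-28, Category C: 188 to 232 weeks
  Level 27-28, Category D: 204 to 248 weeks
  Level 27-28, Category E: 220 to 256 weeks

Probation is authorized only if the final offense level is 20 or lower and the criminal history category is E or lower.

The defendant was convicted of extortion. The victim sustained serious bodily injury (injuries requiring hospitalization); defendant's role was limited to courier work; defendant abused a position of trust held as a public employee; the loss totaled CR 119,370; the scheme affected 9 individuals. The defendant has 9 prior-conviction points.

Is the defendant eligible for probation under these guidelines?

Base offense level for extortion: 9.
R1 applies: 9 + 3 = 12.
R2 applies: 12 + 1 = 13.
R3 applies (level before this adjustment is 13 ≥ 11, so +3): 13 + 3 = 16.
R4 applies (level before this adjustment is 16 < 20, so +2): 16 + 2 = 18.
R5 applies: 18 − 3 = 15.
Final offense level: 15.
Criminal history: 9 prior points → Category D (6-11).
Level 15 falls in the 9-17 band.
Grid: Level 9-17 × Category D = 96-148 weeks.
Probation check: level 15 ≤ 20 and category D ≤ E → eligible.

Yes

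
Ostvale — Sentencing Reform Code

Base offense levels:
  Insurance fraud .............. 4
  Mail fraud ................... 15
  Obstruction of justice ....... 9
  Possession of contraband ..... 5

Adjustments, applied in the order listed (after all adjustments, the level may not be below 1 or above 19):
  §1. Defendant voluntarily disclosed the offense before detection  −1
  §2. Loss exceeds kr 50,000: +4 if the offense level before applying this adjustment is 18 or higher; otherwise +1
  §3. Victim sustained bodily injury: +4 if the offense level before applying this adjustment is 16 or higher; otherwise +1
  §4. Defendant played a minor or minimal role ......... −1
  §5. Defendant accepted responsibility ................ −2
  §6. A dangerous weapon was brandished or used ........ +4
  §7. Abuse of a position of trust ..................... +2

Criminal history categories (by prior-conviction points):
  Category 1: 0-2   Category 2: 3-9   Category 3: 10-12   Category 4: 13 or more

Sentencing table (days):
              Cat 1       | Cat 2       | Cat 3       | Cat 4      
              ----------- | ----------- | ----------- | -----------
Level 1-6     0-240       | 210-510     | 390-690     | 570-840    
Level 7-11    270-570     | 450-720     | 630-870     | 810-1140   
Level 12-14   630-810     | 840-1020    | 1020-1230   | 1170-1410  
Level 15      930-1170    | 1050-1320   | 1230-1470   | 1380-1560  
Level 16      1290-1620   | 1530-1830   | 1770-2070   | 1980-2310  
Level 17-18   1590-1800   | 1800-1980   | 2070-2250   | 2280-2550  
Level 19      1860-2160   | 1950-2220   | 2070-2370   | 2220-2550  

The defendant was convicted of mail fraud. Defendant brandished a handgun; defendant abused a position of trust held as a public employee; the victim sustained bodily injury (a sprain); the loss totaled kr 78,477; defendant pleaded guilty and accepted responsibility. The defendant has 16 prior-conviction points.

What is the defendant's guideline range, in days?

Base offense level for mail fraud: 15.
§2 applies (level before this adjustment is 15 < 18, so +1): 15 + 1 = 16.
§3 applies (level before this adjustment is 16 ≥ 16, so +4): 16 + 4 = 20.
§5 applies: 20 − 2 = 18.
§6 applies: 18 + 4 = 22.
§7 applies: 22 + 2 = 24.
Level 24 exceeds the maximum of 19; capped at 19.
Final offense level: 19.
Criminal history: 16 prior points → Category 4 (13+).
Level 19 falls in the 19 band.
Grid: Level 19 × Category 4 = 2220-2550 days.

2220-2550 days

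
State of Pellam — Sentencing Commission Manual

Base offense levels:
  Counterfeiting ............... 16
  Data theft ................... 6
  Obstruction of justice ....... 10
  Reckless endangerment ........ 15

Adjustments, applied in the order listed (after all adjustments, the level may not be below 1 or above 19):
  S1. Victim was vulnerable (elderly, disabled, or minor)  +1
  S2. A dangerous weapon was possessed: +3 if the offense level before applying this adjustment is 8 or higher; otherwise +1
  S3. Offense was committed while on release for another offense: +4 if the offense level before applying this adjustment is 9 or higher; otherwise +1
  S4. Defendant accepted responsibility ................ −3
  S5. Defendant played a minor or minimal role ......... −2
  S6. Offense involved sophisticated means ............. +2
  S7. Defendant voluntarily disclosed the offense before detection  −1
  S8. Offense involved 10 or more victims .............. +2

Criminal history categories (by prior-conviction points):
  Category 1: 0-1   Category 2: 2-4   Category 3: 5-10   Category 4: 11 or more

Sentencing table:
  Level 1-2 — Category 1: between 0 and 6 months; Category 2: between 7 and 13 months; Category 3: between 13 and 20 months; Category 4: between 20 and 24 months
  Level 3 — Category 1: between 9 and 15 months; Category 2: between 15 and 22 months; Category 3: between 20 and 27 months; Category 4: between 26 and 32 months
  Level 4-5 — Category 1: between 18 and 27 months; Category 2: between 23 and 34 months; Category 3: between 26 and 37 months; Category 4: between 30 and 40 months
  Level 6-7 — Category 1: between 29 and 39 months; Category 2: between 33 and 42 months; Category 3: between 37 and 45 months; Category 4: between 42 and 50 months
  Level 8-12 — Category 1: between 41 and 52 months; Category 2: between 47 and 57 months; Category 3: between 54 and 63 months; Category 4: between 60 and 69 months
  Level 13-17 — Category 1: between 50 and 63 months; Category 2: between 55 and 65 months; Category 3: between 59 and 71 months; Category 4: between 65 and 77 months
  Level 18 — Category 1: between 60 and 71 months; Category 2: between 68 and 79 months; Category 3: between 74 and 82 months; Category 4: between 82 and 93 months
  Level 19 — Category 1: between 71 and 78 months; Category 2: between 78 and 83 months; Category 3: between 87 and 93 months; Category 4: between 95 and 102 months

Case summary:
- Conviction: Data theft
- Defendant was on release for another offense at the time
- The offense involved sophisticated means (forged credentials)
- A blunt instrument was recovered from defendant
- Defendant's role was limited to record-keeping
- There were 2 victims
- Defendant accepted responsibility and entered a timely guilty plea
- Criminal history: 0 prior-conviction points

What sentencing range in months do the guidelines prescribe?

18-27 months

Base offense level for data theft: 6.
S2 applies (level before this adjustment is 6 < 8, so +1): 6 + 1 = 7.
S3 applies (level before this adjustment is 7 < 9, so +1): 7 + 1 = 8.
S4 applies: 8 − 3 = 5.
S5 applies: 5 − 2 = 3.
S6 applies: 3 + 2 = 5.
S7 does not apply.
Final offense level: 5.
Criminal history: 0 prior points → Category 1 (0-1).
Level 5 falls in the 4-5 band.
Grid: Level 4-5 × Category 1 = 18-27 months.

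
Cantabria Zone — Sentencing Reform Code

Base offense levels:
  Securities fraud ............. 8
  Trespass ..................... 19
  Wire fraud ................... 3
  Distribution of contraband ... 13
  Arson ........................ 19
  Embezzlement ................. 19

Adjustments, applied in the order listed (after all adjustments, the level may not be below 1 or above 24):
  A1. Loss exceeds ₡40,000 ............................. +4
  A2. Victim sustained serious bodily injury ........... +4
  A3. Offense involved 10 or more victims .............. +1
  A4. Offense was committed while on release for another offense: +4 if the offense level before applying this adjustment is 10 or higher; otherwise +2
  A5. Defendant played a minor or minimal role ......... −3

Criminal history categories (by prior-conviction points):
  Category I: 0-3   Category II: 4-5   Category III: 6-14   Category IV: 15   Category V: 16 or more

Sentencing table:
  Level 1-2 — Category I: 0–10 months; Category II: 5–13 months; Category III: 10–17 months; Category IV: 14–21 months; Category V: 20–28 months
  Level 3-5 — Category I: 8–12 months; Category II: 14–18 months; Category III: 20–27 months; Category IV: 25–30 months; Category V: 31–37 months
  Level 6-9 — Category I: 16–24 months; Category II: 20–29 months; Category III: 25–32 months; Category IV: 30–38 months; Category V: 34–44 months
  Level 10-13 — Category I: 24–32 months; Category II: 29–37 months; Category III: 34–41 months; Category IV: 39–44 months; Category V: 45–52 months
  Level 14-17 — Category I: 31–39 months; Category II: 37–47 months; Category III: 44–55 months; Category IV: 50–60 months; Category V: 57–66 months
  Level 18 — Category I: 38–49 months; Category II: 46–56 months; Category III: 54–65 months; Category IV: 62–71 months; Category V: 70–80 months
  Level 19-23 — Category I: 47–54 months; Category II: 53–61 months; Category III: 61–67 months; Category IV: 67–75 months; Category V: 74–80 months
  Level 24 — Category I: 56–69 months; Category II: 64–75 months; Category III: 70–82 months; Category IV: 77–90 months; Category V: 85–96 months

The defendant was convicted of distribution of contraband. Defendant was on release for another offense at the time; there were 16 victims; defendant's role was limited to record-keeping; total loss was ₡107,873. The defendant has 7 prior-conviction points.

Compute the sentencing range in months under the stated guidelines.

Base offense level for distribution of contraband: 13.
A1 applies: 13 + 4 = 17.
A2 does not apply.
A3 applies: 17 + 1 = 18.
A4 applies (level before this adjustment is 18 ≥ 10, so +4): 18 + 4 = 22.
A5 applies: 22 − 3 = 19.
Final offense level: 19.
Criminal history: 7 prior points → Category III (6-14).
Level 19 falls in the 19-23 band.
Grid: Level 19-23 × Category III = 61-67 months.

61-67 months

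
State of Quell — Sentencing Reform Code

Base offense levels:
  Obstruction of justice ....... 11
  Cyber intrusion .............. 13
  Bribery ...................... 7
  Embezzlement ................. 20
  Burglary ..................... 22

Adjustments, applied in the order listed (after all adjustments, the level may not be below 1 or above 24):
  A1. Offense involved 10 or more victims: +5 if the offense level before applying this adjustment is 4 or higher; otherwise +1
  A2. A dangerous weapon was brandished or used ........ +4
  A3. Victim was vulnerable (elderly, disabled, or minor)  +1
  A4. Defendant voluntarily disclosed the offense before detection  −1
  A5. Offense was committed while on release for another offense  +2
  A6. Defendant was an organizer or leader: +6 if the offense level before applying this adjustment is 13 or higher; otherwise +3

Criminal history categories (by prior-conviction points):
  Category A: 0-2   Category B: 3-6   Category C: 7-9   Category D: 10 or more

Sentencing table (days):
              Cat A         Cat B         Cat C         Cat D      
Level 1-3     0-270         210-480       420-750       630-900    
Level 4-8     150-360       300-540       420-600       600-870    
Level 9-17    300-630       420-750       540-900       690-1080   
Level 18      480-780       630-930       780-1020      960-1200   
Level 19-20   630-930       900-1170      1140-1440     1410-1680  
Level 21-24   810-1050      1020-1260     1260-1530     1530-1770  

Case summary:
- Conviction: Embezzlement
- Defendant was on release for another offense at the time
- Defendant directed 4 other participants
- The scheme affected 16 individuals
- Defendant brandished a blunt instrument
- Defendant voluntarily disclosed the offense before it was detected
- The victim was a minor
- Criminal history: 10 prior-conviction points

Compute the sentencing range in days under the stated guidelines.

Base offense level for embezzlement: 20.
A1 applies (level before this adjustment is 20 ≥ 4, so +5): 20 + 5 = 25.
A2 applies: 25 + 4 = 29.
A3 applies: 29 + 1 = 30.
A4 applies: 30 − 1 = 29.
A5 applies: 29 + 2 = 31.
A6 applies (level before this adjustment is 31 ≥ 13, so +6): 31 + 6 = 37.
Level 37 exceeds the maximum of 24; capped at 24.
Final offense level: 24.
Criminal history: 10 prior points → Category D (10+).
Level 24 falls in the 21-24 band.
Grid: Level 21-24 × Category D = 1530-1770 days.

1530-1770 days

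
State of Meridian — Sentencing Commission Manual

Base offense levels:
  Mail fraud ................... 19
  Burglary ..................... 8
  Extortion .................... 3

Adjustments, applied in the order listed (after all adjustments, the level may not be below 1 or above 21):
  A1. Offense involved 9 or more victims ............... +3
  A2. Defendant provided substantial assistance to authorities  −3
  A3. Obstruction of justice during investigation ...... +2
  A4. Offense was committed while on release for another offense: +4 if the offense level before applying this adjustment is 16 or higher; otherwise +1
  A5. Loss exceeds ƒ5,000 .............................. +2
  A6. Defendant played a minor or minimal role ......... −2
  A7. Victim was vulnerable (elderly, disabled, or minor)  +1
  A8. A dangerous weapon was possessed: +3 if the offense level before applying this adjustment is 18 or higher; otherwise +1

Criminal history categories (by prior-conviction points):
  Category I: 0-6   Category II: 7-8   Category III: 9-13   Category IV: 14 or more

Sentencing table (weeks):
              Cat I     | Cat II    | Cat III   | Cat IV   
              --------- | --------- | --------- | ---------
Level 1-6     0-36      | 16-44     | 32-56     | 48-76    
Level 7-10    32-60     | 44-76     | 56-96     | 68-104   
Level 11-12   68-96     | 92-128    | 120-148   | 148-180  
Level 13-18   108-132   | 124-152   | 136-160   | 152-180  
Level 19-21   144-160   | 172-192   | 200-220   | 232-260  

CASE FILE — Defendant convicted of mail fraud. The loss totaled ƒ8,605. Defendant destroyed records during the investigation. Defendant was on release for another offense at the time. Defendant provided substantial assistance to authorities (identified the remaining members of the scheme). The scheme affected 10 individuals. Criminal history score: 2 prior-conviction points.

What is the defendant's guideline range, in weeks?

Base offense level for mail fraud: 19.
A1 applies: 19 + 3 = 22.
A2 applies: 22 − 3 = 19.
A3 applies: 19 + 2 = 21.
A4 applies (level before this adjustment is 21 ≥ 16, so +4): 21 + 4 = 25.
A5 applies: 25 + 2 = 27.
A6 does not apply.
A7 does not apply.
A8 does not apply.
Level 27 exceeds the maximum of 21; capped at 21.
Final offense level: 21.
Criminal history: 2 prior points → Category I (0-6).
Level 21 falls in the 19-21 band.
Grid: Level 19-21 × Category I = 144-160 weeks.

144-160 weeks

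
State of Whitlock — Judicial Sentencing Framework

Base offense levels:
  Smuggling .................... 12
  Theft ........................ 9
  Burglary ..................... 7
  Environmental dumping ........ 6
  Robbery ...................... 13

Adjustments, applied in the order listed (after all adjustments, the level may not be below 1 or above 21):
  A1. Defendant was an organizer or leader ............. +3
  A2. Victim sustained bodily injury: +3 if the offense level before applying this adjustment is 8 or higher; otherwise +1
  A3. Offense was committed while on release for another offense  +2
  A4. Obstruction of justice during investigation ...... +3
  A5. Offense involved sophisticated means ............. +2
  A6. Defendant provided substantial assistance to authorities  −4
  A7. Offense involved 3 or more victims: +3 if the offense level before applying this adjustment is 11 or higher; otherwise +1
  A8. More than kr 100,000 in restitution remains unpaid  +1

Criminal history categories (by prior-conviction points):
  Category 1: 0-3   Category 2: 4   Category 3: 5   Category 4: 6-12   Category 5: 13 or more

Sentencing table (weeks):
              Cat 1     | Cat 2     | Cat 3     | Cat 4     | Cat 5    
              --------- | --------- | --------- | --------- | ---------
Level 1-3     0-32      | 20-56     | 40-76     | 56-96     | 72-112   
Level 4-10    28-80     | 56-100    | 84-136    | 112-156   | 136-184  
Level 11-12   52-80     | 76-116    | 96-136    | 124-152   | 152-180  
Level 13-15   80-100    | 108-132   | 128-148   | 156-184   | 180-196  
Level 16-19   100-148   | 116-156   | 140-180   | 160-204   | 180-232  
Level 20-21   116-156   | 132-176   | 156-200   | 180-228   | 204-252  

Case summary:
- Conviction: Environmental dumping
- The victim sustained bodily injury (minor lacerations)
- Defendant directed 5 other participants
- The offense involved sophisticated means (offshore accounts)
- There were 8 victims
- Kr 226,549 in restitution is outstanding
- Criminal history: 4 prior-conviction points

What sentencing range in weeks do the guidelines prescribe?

116-156 weeks

Base offense level for environmental dumping: 6.
A1 applies: 6 + 3 = 9.
A2 applies (level before this adjustment is 9 ≥ 8, so +3): 9 + 3 = 12.
A3 does not apply.
A4 does not apply.
A5 applies: 12 + 2 = 14.
A6 does not apply.
A7 applies (level before this adjustment is 14 ≥ 11, so +3): 14 + 3 = 17.
A8 applies: 17 + 1 = 18.
Final offense level: 18.
Criminal history: 4 prior points → Category 2 (4).
Level 18 falls in the 16-19 band.
Grid: Level 16-19 × Category 2 = 116-156 weeks.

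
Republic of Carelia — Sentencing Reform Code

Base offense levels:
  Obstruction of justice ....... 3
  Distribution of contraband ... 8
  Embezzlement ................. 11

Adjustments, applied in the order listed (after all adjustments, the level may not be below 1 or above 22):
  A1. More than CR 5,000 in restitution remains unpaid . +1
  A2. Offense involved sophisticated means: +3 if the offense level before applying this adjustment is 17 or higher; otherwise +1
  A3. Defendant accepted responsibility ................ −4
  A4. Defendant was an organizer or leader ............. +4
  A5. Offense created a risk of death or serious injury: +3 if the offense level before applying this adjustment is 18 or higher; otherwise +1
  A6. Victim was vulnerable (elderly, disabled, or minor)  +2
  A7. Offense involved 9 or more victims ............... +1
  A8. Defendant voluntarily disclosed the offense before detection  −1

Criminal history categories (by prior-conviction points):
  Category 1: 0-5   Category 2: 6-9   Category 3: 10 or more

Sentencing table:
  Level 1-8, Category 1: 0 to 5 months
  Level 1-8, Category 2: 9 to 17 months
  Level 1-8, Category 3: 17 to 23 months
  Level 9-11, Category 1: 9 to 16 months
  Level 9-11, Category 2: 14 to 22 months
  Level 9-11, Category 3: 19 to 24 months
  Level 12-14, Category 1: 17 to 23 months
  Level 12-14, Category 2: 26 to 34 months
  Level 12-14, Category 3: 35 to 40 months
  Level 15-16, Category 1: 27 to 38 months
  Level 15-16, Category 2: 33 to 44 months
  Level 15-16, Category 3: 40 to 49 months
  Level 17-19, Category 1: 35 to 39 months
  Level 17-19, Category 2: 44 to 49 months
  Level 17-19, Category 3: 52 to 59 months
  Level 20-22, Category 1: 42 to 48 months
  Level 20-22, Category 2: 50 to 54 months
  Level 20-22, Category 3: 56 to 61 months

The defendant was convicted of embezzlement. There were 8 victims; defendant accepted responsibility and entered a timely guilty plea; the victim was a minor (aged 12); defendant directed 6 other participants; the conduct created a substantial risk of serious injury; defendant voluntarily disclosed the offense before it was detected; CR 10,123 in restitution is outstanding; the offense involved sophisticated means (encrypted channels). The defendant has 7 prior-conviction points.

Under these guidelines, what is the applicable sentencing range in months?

33-44 months

Base offense level for embezzlement: 11.
A1 applies: 11 + 1 = 12.
A2 applies (level before this adjustment is 12 < 17, so +1): 12 + 1 = 13.
A3 applies: 13 − 4 = 9.
A4 applies: 9 + 4 = 13.
A5 applies (level before this adjustment is 13 < 18, so +1): 13 + 1 = 14.
A6 applies: 14 + 2 = 16.
A7 does not apply.
A8 applies: 16 − 1 = 15.
Final offense level: 15.
Criminal history: 7 prior points → Category 2 (6-9).
Level 15 falls in the 15-16 band.
Grid: Level 15-16 × Category 2 = 33-44 months.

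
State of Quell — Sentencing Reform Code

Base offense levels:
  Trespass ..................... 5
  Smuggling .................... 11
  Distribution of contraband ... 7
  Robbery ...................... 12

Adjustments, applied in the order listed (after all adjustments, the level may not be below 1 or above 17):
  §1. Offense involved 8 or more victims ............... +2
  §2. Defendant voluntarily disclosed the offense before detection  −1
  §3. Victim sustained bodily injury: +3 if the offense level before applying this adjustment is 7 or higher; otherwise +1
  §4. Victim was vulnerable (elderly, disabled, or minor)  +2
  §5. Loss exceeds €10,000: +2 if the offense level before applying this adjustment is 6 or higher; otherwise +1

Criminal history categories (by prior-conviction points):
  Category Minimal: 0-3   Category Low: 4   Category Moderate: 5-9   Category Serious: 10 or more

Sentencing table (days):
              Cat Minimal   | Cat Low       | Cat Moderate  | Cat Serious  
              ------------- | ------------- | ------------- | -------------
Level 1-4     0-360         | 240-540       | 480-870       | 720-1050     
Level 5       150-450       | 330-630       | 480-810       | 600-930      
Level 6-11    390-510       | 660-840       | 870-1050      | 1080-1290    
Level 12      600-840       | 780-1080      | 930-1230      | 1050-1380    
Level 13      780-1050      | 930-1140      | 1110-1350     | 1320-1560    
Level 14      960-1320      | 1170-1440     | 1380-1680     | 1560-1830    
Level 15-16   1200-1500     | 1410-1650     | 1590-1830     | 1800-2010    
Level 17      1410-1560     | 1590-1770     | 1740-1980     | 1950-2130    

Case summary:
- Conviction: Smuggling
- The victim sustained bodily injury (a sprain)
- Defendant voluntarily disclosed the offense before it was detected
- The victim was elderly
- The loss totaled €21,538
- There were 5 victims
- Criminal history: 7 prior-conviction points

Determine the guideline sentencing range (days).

Base offense level for smuggling: 11.
§1 does not apply.
§2 applies: 11 − 1 = 10.
§3 applies (level before this adjustment is 10 ≥ 7, so +3): 10 + 3 = 13.
§4 applies: 13 + 2 = 15.
§5 applies (level before this adjustment is 15 ≥ 6, so +2): 15 + 2 = 17.
Final offense level: 17.
Criminal history: 7 prior points → Category Moderate (5-9).
Level 17 falls in the 17 band.
Grid: Level 17 × Category Moderate = 1740-1980 days.

1740-1980 days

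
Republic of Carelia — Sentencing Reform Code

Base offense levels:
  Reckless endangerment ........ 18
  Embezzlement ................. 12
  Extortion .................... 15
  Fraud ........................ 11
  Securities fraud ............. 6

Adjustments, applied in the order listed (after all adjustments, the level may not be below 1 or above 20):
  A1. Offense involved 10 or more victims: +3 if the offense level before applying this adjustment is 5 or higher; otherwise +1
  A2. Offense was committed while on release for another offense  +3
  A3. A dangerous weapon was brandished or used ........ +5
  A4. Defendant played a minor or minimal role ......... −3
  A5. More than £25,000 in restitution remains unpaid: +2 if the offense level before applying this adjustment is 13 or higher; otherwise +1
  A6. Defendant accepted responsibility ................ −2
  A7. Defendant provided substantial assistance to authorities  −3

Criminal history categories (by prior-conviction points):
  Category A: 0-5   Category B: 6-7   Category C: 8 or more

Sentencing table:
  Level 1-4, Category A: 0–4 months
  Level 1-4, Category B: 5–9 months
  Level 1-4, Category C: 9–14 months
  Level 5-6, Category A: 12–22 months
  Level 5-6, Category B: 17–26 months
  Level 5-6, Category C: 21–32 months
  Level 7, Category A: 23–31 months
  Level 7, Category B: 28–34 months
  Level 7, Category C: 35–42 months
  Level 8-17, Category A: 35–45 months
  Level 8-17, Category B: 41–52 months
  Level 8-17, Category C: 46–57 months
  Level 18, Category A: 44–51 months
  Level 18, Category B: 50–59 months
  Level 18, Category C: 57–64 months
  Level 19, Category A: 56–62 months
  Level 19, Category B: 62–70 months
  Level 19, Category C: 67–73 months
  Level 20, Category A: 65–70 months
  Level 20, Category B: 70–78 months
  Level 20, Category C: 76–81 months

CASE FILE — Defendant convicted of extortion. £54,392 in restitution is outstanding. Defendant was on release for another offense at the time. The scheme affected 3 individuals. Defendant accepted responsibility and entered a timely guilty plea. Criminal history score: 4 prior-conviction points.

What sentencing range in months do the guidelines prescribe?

44-51 months

Base offense level for extortion: 15.
A2 applies: 15 + 3 = 18.
A5 applies (level before this adjustment is 18 ≥ 13, so +2): 18 + 2 = 20.
A6 applies: 20 − 2 = 18.
A7 does not apply.
Final offense level: 18.
Criminal history: 4 prior points → Category A (0-5).
Level 18 falls in the 18 band.
Grid: Level 18 × Category A = 44-51 months.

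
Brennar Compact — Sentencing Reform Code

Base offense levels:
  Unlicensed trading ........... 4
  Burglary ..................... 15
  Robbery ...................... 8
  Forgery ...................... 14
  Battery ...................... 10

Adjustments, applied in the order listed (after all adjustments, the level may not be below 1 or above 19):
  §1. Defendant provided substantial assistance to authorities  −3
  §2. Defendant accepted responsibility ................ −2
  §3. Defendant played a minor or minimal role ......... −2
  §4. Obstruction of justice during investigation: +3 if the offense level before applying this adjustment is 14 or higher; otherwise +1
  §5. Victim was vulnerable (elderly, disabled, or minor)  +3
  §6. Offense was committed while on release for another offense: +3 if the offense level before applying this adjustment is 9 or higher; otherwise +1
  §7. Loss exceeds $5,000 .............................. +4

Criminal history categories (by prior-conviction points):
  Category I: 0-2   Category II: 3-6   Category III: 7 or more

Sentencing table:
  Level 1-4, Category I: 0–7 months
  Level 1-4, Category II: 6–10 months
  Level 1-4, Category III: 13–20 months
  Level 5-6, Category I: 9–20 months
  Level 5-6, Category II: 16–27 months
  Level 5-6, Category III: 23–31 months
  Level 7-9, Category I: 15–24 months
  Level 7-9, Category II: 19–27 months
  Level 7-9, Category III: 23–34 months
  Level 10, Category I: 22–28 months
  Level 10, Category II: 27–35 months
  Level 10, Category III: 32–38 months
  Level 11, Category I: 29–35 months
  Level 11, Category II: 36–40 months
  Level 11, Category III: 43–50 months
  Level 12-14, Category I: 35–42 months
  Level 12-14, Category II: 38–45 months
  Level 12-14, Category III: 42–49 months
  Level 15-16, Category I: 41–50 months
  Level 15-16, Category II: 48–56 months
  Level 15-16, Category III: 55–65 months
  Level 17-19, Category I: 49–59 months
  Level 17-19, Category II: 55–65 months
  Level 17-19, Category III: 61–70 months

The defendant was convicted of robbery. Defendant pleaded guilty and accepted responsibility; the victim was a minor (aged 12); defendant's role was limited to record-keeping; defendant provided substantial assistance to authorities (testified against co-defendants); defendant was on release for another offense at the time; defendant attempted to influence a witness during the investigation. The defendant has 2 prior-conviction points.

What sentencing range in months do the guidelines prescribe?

Base offense level for robbery: 8.
§1 applies: 8 − 3 = 5.
§2 applies: 5 − 2 = 3.
§3 applies: 3 − 2 = 1.
§4 applies (level before this adjustment is 1 < 14, so +1): 1 + 1 = 2.
§5 applies: 2 + 3 = 5.
§6 applies (level before this adjustment is 5 < 9, so +1): 5 + 1 = 6.
Final offense level: 6.
Criminal history: 2 prior points → Category I (0-2).
Level 6 falls in the 5-6 band.
Grid: Level 5-6 × Category I = 9-20 months.

9-20 months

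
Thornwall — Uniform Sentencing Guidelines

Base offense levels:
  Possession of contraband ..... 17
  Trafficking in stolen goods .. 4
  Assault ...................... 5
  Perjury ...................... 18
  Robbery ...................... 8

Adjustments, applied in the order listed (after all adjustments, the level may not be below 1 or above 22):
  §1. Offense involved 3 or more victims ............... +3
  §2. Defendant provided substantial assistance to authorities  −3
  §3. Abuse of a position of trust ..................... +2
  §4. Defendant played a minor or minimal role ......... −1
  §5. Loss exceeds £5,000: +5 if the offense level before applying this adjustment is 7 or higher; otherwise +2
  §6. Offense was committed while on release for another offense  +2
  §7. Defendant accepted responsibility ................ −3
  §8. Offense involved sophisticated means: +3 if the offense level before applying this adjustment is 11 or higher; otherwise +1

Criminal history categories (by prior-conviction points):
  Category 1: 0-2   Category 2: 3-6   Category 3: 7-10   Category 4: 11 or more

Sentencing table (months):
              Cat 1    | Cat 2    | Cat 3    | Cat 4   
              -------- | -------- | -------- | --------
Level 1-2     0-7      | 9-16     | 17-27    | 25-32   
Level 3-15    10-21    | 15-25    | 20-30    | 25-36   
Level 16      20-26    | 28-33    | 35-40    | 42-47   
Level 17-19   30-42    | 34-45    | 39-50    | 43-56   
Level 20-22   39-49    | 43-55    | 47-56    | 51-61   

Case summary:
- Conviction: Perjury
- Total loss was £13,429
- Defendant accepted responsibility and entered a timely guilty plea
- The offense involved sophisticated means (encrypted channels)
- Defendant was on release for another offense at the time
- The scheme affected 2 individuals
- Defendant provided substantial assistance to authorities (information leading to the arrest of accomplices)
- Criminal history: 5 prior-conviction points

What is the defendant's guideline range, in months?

Base offense level for perjury: 18.
§1 does not apply.
§2 applies: 18 − 3 = 15.
§4 does not apply.
§5 applies (level before this adjustment is 15 ≥ 7, so +5): 15 + 5 = 20.
§6 applies: 20 + 2 = 22.
§7 applies: 22 − 3 = 19.
§8 applies (level before this adjustment is 19 ≥ 11, so +3): 19 + 3 = 22.
Final offense level: 22.
Criminal history: 5 prior points → Category 2 (3-6).
Level 22 falls in the 20-22 band.
Grid: Level 20-22 × Category 2 = 43-55 months.

43-55 months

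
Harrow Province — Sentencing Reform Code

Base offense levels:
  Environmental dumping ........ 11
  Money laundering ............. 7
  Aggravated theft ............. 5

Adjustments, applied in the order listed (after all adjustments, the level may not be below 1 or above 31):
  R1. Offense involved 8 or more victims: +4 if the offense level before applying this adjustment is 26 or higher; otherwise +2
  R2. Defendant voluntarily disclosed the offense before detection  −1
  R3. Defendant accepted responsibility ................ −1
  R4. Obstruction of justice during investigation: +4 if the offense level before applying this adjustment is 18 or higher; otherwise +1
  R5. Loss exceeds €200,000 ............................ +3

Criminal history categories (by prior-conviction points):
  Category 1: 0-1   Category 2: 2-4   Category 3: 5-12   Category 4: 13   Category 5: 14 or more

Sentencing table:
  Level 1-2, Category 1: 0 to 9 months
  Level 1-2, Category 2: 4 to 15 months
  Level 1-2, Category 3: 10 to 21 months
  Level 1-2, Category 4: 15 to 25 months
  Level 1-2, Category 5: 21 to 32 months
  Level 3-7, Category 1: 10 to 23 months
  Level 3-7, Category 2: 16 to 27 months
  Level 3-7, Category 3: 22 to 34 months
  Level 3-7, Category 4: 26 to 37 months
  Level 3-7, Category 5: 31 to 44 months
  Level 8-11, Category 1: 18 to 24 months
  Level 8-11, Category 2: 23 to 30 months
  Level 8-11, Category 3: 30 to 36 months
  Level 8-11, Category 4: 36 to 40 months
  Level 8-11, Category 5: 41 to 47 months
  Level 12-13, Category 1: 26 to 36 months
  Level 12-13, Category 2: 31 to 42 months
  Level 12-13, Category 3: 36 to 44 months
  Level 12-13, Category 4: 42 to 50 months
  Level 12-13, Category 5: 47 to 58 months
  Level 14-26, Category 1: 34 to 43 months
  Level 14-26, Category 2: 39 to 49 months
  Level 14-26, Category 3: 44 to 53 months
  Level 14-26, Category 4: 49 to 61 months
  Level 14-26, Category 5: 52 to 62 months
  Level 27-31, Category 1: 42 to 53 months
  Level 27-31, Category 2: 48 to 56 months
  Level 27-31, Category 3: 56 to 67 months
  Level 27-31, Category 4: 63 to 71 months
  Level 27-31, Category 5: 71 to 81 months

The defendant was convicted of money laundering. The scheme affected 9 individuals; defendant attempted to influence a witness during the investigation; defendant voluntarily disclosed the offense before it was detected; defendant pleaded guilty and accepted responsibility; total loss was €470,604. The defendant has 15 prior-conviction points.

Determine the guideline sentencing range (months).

41-47 months

Base offense level for money laundering: 7.
R1 applies (level before this adjustment is 7 < 26, so +2): 7 + 2 = 9.
R2 applies: 9 − 1 = 8.
R3 applies: 8 − 1 = 7.
R4 applies (level before this adjustment is 7 < 18, so +1): 7 + 1 = 8.
R5 applies: 8 + 3 = 11.
Final offense level: 11.
Criminal history: 15 prior points → Category 5 (14+).
Level 11 falls in the 8-11 band.
Grid: Level 8-11 × Category 5 = 41-47 months.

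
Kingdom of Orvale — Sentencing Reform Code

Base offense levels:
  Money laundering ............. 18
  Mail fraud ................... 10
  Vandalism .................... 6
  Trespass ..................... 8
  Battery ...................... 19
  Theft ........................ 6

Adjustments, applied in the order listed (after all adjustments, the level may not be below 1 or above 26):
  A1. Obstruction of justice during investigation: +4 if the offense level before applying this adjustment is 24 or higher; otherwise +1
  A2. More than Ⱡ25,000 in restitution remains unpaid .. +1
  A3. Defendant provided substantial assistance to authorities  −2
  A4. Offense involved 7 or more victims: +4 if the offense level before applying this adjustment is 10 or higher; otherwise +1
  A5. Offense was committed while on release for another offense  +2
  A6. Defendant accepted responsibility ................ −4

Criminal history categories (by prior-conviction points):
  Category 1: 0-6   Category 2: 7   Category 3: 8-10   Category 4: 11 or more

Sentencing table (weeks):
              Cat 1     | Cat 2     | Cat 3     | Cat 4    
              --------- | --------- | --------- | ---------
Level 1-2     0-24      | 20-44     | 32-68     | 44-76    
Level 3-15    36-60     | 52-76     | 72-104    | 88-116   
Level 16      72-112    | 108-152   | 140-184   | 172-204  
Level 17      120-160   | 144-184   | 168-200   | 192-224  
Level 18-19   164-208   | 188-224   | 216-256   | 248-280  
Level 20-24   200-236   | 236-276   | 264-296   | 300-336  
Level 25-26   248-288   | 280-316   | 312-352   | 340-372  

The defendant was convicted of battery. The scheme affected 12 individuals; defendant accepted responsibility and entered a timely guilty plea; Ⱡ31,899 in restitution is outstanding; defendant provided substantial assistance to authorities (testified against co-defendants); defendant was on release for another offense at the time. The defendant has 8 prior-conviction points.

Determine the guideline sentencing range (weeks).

Base offense level for battery: 19.
A2 applies: 19 + 1 = 20.
A3 applies: 20 − 2 = 18.
A4 applies (level before this adjustment is 18 ≥ 10, so +4): 18 + 4 = 22.
A5 applies: 22 + 2 = 24.
A6 applies: 24 − 4 = 20.
Final offense level: 20.
Criminal history: 8 prior points → Category 3 (8-10).
Level 20 falls in the 20-24 band.
Grid: Level 20-24 × Category 3 = 264-296 weeks.

264-296 weeks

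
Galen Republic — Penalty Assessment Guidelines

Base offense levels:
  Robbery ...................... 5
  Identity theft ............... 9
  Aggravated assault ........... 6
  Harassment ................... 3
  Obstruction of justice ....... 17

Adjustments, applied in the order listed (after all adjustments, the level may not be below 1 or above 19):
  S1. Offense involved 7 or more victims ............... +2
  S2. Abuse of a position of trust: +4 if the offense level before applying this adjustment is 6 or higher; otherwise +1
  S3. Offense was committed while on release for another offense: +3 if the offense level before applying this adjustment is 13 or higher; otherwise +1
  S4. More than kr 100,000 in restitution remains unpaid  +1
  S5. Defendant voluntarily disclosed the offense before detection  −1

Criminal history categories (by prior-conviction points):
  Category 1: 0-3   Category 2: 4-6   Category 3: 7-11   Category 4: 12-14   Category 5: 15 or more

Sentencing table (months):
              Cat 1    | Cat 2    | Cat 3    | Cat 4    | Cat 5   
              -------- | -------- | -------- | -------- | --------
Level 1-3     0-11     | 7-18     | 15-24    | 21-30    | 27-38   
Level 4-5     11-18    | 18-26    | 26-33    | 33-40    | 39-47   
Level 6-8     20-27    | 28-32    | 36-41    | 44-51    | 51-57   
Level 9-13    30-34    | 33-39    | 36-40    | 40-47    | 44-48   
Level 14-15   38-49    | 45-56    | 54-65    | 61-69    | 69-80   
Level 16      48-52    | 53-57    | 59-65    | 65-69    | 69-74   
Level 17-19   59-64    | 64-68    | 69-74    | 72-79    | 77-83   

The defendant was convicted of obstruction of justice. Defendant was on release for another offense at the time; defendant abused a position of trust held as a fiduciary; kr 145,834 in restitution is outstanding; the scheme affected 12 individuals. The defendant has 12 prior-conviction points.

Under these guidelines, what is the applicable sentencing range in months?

72-79 months

Base offense level for obstruction of justice: 17.
S1 applies: 17 + 2 = 19.
S2 applies (level before this adjustment is 19 ≥ 6, so +4): 19 + 4 = 23.
S3 applies (level before this adjustment is 23 ≥ 13, so +3): 23 + 3 = 26.
S4 applies: 26 + 1 = 27.
Level 27 exceeds the maximum of 19; capped at 19.
Final offense level: 19.
Criminal history: 12 prior points → Category 4 (12-14).
Level 19 falls in the 17-19 band.
Grid: Level 17-19 × Category 4 = 72-79 months.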